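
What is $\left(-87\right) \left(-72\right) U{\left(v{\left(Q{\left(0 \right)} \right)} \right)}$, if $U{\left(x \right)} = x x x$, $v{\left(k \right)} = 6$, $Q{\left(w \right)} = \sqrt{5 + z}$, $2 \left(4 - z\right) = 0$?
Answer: $1353024$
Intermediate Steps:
$z = 4$ ($z = 4 - 0 = 4 + 0 = 4$)
$Q{\left(w \right)} = 3$ ($Q{\left(w \right)} = \sqrt{5 + 4} = \sqrt{9} = 3$)
$U{\left(x \right)} = x^{3}$ ($U{\left(x \right)} = x^{2} x = x^{3}$)
$\left(-87\right) \left(-72\right) U{\left(v{\left(Q{\left(0 \right)} \right)} \right)} = \left(-87\right) \left(-72\right) 6^{3} = 6264 \cdot 216 = 1353024$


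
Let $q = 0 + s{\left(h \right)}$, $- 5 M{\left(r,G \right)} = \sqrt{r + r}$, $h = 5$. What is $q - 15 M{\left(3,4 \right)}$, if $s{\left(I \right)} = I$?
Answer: $5 + 3 \sqrt{6} \approx 12.348$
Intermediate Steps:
$M{\left(r,G \right)} = - \frac{\sqrt{2} \sqrt{r}}{5}$ ($M{\left(r,G \right)} = - \frac{\sqrt{r + r}}{5} = - \frac{\sqrt{2 r}}{5} = - \frac{\sqrt{2} \sqrt{r}}{5}$)
$q = 5$ ($q = 0 + 5 = 5$)
$q - 15 M{\left(3,4 \right)} = 5 - 15 \left(- \frac{\sqrt{2} \sqrt{3}}{5}\right) = 5 - 15 \left(- \frac{\sqrt{6}}{5}\right) = 5 + 3 \sqrt{6}$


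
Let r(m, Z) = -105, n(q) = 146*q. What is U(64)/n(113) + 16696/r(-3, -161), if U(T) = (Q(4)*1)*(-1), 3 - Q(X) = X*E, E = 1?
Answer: -275450503/1732290 ≈ -159.01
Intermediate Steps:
Q(X) = 3 - X
U(T) = 1 (U(T) = ((3 - 1*4)*1)*(-1) = ((3 - 4)*1)*(-1) = -1*1*(-1) = -1*(-1) = 1)
U(64)/n(113) + 16696/r(-3, -161) = 1/(146*113) + 16696/(-105) = 1/16498 + 16696*(-1/105) = 1*(1/16498) - 16696/105 = 1/16498 - 16696/105 = -275450503/1732290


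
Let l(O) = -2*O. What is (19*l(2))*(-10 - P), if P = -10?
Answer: 0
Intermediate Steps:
(19*l(2))*(-10 - P) = (19*(-2*2))*(-10 - 1*(-10)) = (19*(-4))*(-10 + 10) = -76*0 = 0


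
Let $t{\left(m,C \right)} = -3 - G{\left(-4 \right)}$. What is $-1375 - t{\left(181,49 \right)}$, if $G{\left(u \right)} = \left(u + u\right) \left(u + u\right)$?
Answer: $-1308$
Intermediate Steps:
$G{\left(u \right)} = 4 u^{2}$ ($G{\left(u \right)} = 2 u 2 u = 4 u^{2}$)
$t{\left(m,C \right)} = -67$ ($t{\left(m,C \right)} = -3 - 4 \left(-4\right)^{2} = -3 - 4 \cdot 16 = -3 - 64 = -67$)
$-1375 - t{\left(181,49 \right)} = -1375 - -67 = -1375 + 67 = -1308$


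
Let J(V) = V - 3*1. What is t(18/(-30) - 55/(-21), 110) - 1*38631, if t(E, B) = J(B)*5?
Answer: -38096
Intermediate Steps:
J(V) = -3 + V (J(V) = V - 3 = -3 + V)
t(E, B) = -15 + 5*B (t(E, B) = (-3 + B)*5 = -15 + 5*B)
t(18/(-30) - 55/(-21), 110) - 1*38631 = (-15 + 5*110) - 1*38631 = (-15 + 550) - 38631 = 535 - 38631 = -38096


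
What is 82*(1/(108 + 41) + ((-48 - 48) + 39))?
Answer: -696344/149 ≈ -4673.5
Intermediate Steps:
82*(1/(108 + 41) + ((-48 - 48) + 39)) = 82*(1/149 + (-96 + 39)) = 82*(1/149 - 57) = 82*(-8492/149) = -696344/149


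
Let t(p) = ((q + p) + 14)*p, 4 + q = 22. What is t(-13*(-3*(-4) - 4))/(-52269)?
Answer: -2496/17423 ≈ -0.14326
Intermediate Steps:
q = 18 (q = -4 + 22 = 18)
t(p) = p*(32 + p) (t(p) = ((18 + p) + 14)*p = (32 + p)*p = p*(32 + p))
t(-13*(-3*(-4) - 4))/(-52269) = ((-13*(-3*(-4) - 4))*(32 - 13*(-3*(-4) - 4)))/(-52269) = ((-13*(12 - 4))*(32 - 13*(12 - 4)))*(-1/52269) = ((-13*8)*(32 - 13*8))*(-1/52269) = -104*(32 - 104)*(-1/52269) = -104*(-72)*(-1/52269) = 7488*(-1/52269) = -2496/17423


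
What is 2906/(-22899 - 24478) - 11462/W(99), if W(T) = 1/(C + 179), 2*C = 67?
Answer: -115394977381/47377 ≈ -2.4357e+6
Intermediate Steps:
C = 67/2 (C = (½)*67 = 67/2 ≈ 33.500)
W(T) = 2/425 (W(T) = 1/(67/2 + 179) = 1/(425/2) = 2/425)
2906/(-22899 - 24478) - 11462/W(99) = 2906/(-22899 - 24478) - 11462/2/425 = 2906/(-47377) - 11462*425/2 = 2906*(-1/47377) - 2435675 = -2906/47377 - 2435675 = -115394977381/47377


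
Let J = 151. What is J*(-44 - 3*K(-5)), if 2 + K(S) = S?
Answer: -3473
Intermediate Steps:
K(S) = -2 + S
J*(-44 - 3*K(-5)) = 151*(-44 - 3*(-2 - 5)) = 151*(-44 - 3*(-7)) = 151*(-44 + 21) = 151*(-23) = -3473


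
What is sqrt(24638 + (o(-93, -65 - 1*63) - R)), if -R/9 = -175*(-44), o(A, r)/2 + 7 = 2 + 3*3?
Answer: sqrt(93946) ≈ 306.51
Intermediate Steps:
o(A, r) = 8 (o(A, r) = -14 + 2*(2 + 3*3) = -14 + 2*(2 + 9) = -14 + 2*11 = -14 + 22 = 8)
R = -69300 (R = -(-1575)*(-44) = -9*7700 = -69300)
sqrt(24638 + (o(-93, -65 - 1*63) - R)) = sqrt(24638 + (8 - 1*(-69300))) = sqrt(24638 + (8 + 69300)) = sqrt(24638 + 69308) = sqrt(93946)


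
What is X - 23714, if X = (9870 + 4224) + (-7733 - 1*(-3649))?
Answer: -13704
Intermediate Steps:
X = 10010 (X = 14094 + (-7733 + 3649) = 14094 - 4084 = 10010)
X - 23714 = 10010 - 23714 = -13704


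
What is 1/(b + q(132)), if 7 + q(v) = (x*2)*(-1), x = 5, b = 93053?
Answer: 1/93036 ≈ 1.0749e-5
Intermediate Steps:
q(v) = -17 (q(v) = -7 + (5*2)*(-1) = -7 + 10*(-1) = -7 - 10 = -17)
1/(b + q(132)) = 1/(93053 - 17) = 1/93036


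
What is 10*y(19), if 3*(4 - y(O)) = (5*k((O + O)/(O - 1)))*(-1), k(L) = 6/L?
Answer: 1660/19 ≈ 87.368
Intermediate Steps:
y(O) = 4 + 5*(-1 + O)/O (y(O) = 4 - 5*(6/(((O + O)/(O - 1))))*(-1)/3 = 4 - 5*(6/(((2*O)/(-1 + O))))*(-1)/3 = 4 - 5*(6/((2*O/(-1 + O))))*(-1)/3 = 4 - 5*(6*((-1 + O)/(2*O)))*(-1)/3 = 4 - 5*(3*(-1 + O)/O)*(-1)/3 = 4 - 15*(-1 + O)/O*(-1)/3 = 4 - (-5)*(-1 + O)/O = 4 + 5*(-1 + O)/O)
10*y(19) = 10*(9 - 5/19) = 10*(166/19) = 1660/19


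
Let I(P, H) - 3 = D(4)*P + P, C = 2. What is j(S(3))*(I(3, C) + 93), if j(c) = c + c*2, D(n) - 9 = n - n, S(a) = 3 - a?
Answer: 0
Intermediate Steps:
D(n) = 9 (D(n) = 9 + (n - n) = 9 + 0 = 9)
j(c) = 3*c (j(c) = c + 2*c = 3*c)
I(P, H) = 3 + 10*P (I(P, H) = 3 + (9*P + P) = 3 + 10*P)
j(S(3))*(I(3, C) + 93) = (3*(3 - 1*3))*((3 + 10*3) + 93) = (3*(3 - 3))*((3 + 30) + 93) = (3*0)*(33 + 93) = 0*126 = 0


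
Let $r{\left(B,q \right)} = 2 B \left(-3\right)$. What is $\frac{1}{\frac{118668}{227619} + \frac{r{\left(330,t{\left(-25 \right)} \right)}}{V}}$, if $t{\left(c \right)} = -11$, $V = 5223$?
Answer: $\frac{132094893}{18790816} \approx 7.0298$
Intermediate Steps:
$r{\left(B,q \right)} = - 6 B$
$\frac{1}{\frac{118668}{227619} + \frac{r{\left(330,t{\left(-25 \right)} \right)}}{V}} = \frac{1}{\frac{118668}{227619} + \frac{\left(-6\right) 330}{5223}} = \frac{1}{118668 \cdot \frac{1}{227619} - \frac{660}{1741}} = \frac{1}{\frac{39556}{75873} - \frac{660}{1741}} = \frac{1}{\frac{18790816}{132094893}} = \frac{132094893}{18790816}$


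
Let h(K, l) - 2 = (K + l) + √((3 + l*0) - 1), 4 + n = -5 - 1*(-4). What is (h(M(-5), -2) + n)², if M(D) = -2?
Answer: (7 - √2)² ≈ 31.201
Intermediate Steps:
n = -5 (n = -4 + (-5 - 1*(-4)) = -4 + (-5 + 4) = -4 - 1 = -5)
h(K, l) = 2 + K + l + √2 (h(K, l) = 2 + ((K + l) + √((3 + l*0) - 1)) = 2 + ((K + l) + √((3 + 0) - 1)) = 2 + ((K + l) + √(3 - 1)) = 2 + ((K + l) + √2) = 2 + (K + l + √2) = 2 + K + l + √2)
(h(M(-5), -2) + n)² = ((2 - 2 - 2 + √2) - 5)² = ((-2 + √2) - 5)² = (-7 + √2)²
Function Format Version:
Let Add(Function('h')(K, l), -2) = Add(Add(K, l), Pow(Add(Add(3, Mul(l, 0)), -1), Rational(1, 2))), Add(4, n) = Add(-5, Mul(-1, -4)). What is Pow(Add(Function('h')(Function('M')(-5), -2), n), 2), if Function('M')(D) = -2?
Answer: Pow(Add(7, Mul(-1, Pow(2, Rational(1, 2)))), 2) ≈ 31.201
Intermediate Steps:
n = -5 (n = Add(-4, Add(-5, Mul(-1, -4))) = Add(-4, Add(-5, 4)) = Add(-4, -1) = -5)
Function('h')(K, l) = Add(2, K, l, Pow(2, Rational(1, 2))) (Function('h')(K, l) = Add(2, Add(Add(K, l), Pow(Add(Add(3, Mul(l, 0)), -1), Rational(1, 2)))) = Add(2, Add(Add(K, l), Pow(Add(Add(3, 0), -1), Rational(1, 2)))) = Add(2, Add(Add(K, l), Pow(Add(3, -1), Rational(1, 2)))) = Add(2, Add(Add(K, l), Pow(2, Rational(1, 2)))) = Add(2, Add(K, l, Pow(2, Rational(1, 2)))) = Add(2, K, l, Pow(2, Rational(1, 2))))
Pow(Add(Function('h')(Function('M')(-5), -2), n), 2) = Pow(Add(Add(2, -2, -2, Pow(2, Rational(1, 2))), -5), 2) = Pow(Add(Add(-2, Pow(2, Rational(1, 2))), -5), 2) = Pow(Add(-7, Pow(2, Rational(1, 2))), 2)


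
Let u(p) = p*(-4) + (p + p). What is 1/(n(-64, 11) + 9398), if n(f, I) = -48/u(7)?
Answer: 7/65810 ≈ 0.00010637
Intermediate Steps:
u(p) = -2*p (u(p) = -4*p + 2*p = -2*p)
n(f, I) = 24/7 (n(f, I) = -48/((-2*7)) = -48/(-14) = -48*(-1/14) = 24/7)
1/(n(-64, 11) + 9398) = 1/(24/7 + 9398) = 1/(65810/7) = 7/65810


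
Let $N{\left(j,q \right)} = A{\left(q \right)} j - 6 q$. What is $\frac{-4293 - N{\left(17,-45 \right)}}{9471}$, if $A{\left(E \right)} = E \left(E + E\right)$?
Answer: $- \frac{24471}{3157} \approx -7.7513$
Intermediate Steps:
$A{\left(E \right)} = 2 E^{2}$ ($A{\left(E \right)} = E 2 E = 2 E^{2}$)
$N{\left(j,q \right)} = - 6 q + 2 j q^{2}$ ($N{\left(j,q \right)} = 2 q^{2} j - 6 q = 2 j q^{2} - 6 q = - 6 q + 2 j q^{2}$)
$\frac{-4293 - N{\left(17,-45 \right)}}{9471} = \frac{-4293 - 2 \left(-45\right) \left(-3 + 17 \left(-45\right)\right)}{9471} = \left(-4293 - 2 \left(-45\right) \left(-3 - 765\right)\right) \frac{1}{9471} = \left(-4293 - 2 \left(-45\right) \left(-768\right)\right) \frac{1}{9471} = \left(-4293 - 69120\right) \frac{1}{9471} = \left(-73413\right) \frac{1}{9471} = - \frac{24471}{3157}$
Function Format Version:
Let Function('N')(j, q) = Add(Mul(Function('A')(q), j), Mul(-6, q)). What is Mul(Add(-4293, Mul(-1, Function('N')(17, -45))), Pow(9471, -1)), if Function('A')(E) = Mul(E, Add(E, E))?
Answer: Rational(-24471, 3157) ≈ -7.7513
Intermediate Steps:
Function('A')(E) = Mul(2, Pow(E, 2)) (Function('A')(E) = Mul(E, Mul(2, E)) = Mul(2, Pow(E, 2)))
Function('N')(j, q) = Add(Mul(-6, q), Mul(2, j, Pow(q, 2))) (Function('N')(j, q) = Add(Mul(Mul(2, Pow(q, 2)), j), Mul(-6, q)) = Add(Mul(2, j, Pow(q, 2)), Mul(-6, q)) = Add(Mul(-6, q), Mul(2, j, Pow(q, 2))))
Mul(Add(-4293, Mul(-1, Function('N')(17, -45))), Pow(9471, -1)) = Mul(Add(-4293, Mul(-1, Mul(2, -45, Add(-3, Mul(17, -45))))), Pow(9471, -1)) = Mul(Add(-4293, Mul(-1, Mul(2, -45, Add(-3, -765)))), Rational(1, 9471)) = Mul(Add(-4293, Mul(-1, Mul(2, -45, -768))), Rational(1, 9471)) = Mul(Add(-4293, Mul(-1, 69120)), Rational(1, 9471)) = Mul(Add(-4293, -69120), Rational(1, 9471)) = Mul(-73413, Rational(1, 9471)) = Rational(-24471, 3157)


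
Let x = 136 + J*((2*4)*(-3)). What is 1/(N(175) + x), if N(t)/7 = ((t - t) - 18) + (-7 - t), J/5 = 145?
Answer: -1/18664 ≈ -5.3579e-5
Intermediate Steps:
J = 725 (J = 5*145 = 725)
N(t) = -175 - 7*t (N(t) = 7*(((t - t) - 18) + (-7 - t)) = 7*((0 - 18) + (-7 - t)) = 7*(-18 + (-7 - t)) = 7*(-25 - t) = -175 - 7*t)
x = -17264 (x = 136 + 725*((2*4)*(-3)) = 136 + 725*(8*(-3)) = 136 + 725*(-24) = 136 - 17400 = -17264)
1/(N(175) + x) = 1/((-175 - 7*175) - 17264) = 1/((-175 - 1225) - 17264) = 1/(-1400 - 17264) = 1/(-18664) = -1/18664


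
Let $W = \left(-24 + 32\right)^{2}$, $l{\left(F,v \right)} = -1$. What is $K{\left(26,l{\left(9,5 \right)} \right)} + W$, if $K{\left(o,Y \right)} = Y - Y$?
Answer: $64$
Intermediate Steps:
$K{\left(o,Y \right)} = 0$
$W = 64$ ($W = 8^{2} = 64$)
$K{\left(26,l{\left(9,5 \right)} \right)} + W = 0 + 64 = 64$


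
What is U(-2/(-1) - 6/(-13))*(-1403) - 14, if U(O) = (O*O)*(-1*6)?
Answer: 8617666/169 ≈ 50992.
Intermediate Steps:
U(O) = -6*O² (U(O) = O²*(-6) = -6*O²)
U(-2/(-1) - 6/(-13))*(-1403) - 14 = -6*(-2/(-1) - 6/(-13))²*(-1403) - 14 = -6*(-2*(-1) - 6*(-1/13))²*(-1403) - 14 = -6*(2 + 6/13)²*(-1403) - 14 = -6*(32/13)²*(-1403) - 14 = -6*1024/169*(-1403) - 14 = -6144/169*(-1403) - 14 = 8620032/169 - 14 = 8617666/169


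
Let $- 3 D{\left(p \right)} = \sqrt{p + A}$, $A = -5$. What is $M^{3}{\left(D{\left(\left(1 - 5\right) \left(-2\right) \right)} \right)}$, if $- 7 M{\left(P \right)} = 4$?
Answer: $- \frac{64}{343} \approx -0.18659$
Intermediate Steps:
$D{\left(p \right)} = - \frac{\sqrt{-5 + p}}{3}$ ($D{\left(p \right)} = - \frac{\sqrt{p - 5}}{3} = - \frac{\sqrt{-5 + p}}{3}$)
$M{\left(P \right)} = - \frac{4}{7}$ ($M{\left(P \right)} = \left(- \frac{1}{7}\right) 4 = - \frac{4}{7}$)
$M^{3}{\left(D{\left(\left(1 - 5\right) \left(-2\right) \right)} \right)} = \left(- \frac{4}{7}\right)^{3} = - \frac{64}{343}$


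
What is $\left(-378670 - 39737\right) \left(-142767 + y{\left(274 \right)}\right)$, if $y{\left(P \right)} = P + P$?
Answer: $59505425133$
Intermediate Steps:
$y{\left(P \right)} = 2 P$
$\left(-378670 - 39737\right) \left(-142767 + y{\left(274 \right)}\right) = \left(-378670 - 39737\right) \left(-142767 + 2 \cdot 274\right) = - 418407 \left(-142767 + 548\right) = \left(-418407\right) \left(-142219\right) = 59505425133$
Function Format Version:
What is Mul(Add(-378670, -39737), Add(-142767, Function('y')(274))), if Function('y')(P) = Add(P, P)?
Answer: 59505425133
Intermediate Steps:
Function('y')(P) = Mul(2, P)
Mul(Add(-378670, -39737), Add(-142767, Function('y')(274))) = Mul(Add(-378670, -39737), Add(-142767, Mul(2, 274))) = Mul(-418407, Add(-142767, 548)) = Mul(-418407, -142219) = 59505425133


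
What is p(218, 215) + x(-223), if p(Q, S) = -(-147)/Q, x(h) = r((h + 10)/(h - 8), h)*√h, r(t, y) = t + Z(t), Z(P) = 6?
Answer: 147/218 + 533*I*√223/77 ≈ 0.67431 + 103.37*I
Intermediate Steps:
r(t, y) = 6 + t (r(t, y) = t + 6 = 6 + t)
x(h) = √h*(6 + (10 + h)/(-8 + h)) (x(h) = (6 + (h + 10)/(h - 8))*√h = (6 + (10 + h)/(-8 + h))*√h = √h*(6 + (10 + h)/(-8 + h)))
p(Q, S) = 147/Q
p(218, 215) + x(-223) = 147/218 + √(-223)*(-38 + 7*(-223))/(-8 - 223) = 147*(1/218) + (I*√223)*(-38 - 1561)/(-231) = 147/218 + (I*√223)*(-1/231)*(-1599) = 147/218 + 533*I*√223/77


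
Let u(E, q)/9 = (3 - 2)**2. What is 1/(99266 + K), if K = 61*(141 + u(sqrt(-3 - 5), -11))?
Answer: 1/108416 ≈ 9.2237e-6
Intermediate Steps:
u(E, q) = 9 (u(E, q) = 9*(3 - 2)**2 = 9*1**2 = 9*1 = 9)
K = 9150 (K = 61*(141 + 9) = 61*150 = 9150)
1/(99266 + K) = 1/(99266 + 9150) = 1/108416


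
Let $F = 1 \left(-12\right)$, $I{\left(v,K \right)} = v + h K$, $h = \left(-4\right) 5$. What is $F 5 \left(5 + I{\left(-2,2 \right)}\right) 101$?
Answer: $224220$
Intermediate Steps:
$h = -20$
$I{\left(v,K \right)} = v - 20 K$
$F = -12$
$F 5 \left(5 + I{\left(-2,2 \right)}\right) 101 = - 12 \cdot 5 \left(5 - 42\right) 101 = - 12 \cdot 5 \left(-37\right) 101 = \left(-12\right) \left(-185\right) 101 = 2220 \cdot 101 = 224220$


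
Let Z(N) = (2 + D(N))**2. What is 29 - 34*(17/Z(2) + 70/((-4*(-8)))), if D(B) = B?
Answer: -163/2 ≈ -81.500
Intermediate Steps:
Z(N) = (2 + N)**2
29 - 34*(17/Z(2) + 70/((-4*(-8)))) = 29 - 34*(17/((2 + 2)**2) + 70/((-4*(-8)))) = 29 - 34*(17/(4**2) + 70/32) = 29 - 34*(17/16 + 70*(1/32)) = 29 - 34*(17*(1/16) + 35/16) = 29 - 34*(17/16 + 35/16) = 29 - 34*13/4 = 29 - 221/2 = -163/2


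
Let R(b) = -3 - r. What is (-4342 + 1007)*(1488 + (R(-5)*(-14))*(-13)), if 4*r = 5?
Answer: -4765715/2 ≈ -2.3829e+6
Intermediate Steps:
r = 5/4 (r = (¼)*5 = 5/4 ≈ 1.2500)
R(b) = -17/4 (R(b) = -3 - 1*5/4 = -3 - 5/4 = -17/4)
(-4342 + 1007)*(1488 + (R(-5)*(-14))*(-13)) = (-4342 + 1007)*(1488 - 17/4*(-14)*(-13)) = -3335*(1488 + (119/2)*(-13)) = -3335*(1488 - 1547/2) = -3335*1429/2 = -4765715/2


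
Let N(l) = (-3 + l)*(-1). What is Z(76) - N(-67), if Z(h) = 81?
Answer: 11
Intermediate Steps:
N(l) = 3 - l
Z(76) - N(-67) = 81 - (3 - 1*(-67)) = 81 - (3 + 67) = 81 - 1*70 = 81 - 70 = 11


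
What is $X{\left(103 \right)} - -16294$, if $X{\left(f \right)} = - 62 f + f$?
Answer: $10011$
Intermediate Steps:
$X{\left(f \right)} = - 61 f$
$X{\left(103 \right)} - -16294 = \left(-61\right) 103 - -16294 = -6283 + 16294 = 10011$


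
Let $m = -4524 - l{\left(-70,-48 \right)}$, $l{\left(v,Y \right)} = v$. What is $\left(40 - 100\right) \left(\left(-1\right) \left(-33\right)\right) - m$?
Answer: $2474$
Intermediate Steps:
$m = -4454$ ($m = -4524 - -70 = -4524 + 70 = -4454$)
$\left(40 - 100\right) \left(\left(-1\right) \left(-33\right)\right) - m = \left(40 - 100\right) \left(\left(-1\right) \left(-33\right)\right) - -4454 = \left(-60\right) 33 + 4454 = -1980 + 4454 = 2474$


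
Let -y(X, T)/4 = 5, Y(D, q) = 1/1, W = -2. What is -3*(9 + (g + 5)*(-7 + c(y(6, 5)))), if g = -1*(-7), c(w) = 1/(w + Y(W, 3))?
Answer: 4311/19 ≈ 226.89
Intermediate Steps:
Y(D, q) = 1
y(X, T) = -20 (y(X, T) = -4*5 = -20)
c(w) = 1/(1 + w) (c(w) = 1/(w + 1) = 1/(1 + w))
g = 7
-3*(9 + (g + 5)*(-7 + c(y(6, 5)))) = -3*(9 + (7 + 5)*(-7 + 1/(1 - 20))) = -3*(9 + 12*(-7 + 1/(-19))) = -3*(9 + 12*(-7 - 1/19)) = -3*(9 + 12*(-134/19)) = -3*(9 - 1608/19) = -3*(-1437/19) = 4311/19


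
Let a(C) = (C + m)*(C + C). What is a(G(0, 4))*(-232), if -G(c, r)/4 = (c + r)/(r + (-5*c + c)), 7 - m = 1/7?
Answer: 37120/7 ≈ 5302.9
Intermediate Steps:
m = 48/7 (m = 7 - 1/7 = 48/7 ≈ 6.8571)
G(c, r) = -4*(c + r)/(r - 4*c) (G(c, r) = -4*(c + r)/(r + (-5*c + c)) = -4*(c + r)/(r - 4*c))
a(C) = 2*C*(48/7 + C) (a(C) = (C + 48/7)*(C + C) = (48/7 + C)*(2*C) = 2*C*(48/7 + C))
a(G(0, 4))*(-232) = (2*(4*(0 + 4)/(-1*4 + 4*0))*(48 + 7*(4*(0 + 4)/(-1*4 + 4*0)))/7)*(-232) = (2*(4*4/(-4 + 0))*(48 + 7*(4*4/(-4 + 0)))/7)*(-232) = (2*(4*4/(-4))*(48 + 7*(4*4/(-4)))/7)*(-232) = (2*(4*(-1/4)*4)*(48 + 7*(4*(-1/4)*4))/7)*(-232) = ((2/7)*(-4)*(48 + 7*(-4)))*(-232) = ((2/7)*(-4)*(48 - 28))*(-232) = ((2/7)*(-4)*20)*(-232) = -160/7*(-232) = 37120/7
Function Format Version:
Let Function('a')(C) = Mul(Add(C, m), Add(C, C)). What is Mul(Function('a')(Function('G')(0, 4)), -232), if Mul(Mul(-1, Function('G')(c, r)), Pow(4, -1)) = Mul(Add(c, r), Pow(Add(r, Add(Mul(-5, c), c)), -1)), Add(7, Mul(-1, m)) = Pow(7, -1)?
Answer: Rational(37120, 7) ≈ 5302.9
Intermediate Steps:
m = Rational(48, 7) (m = Add(7, Mul(-1, Pow(7, -1))) = Add(7, Mul(-1, Rational(1, 7))) = Add(7, Rational(-1, 7)) = Rational(48, 7) ≈ 6.8571)
Function('G')(c, r) = Mul(-4, Pow(Add(r, Mul(-4, c)), -1), Add(c, r)) (Function('G')(c, r) = Mul(-4, Mul(Add(c, r), Pow(Add(r, Add(Mul(-5, c), c)), -1))) = Mul(-4, Mul(Add(c, r), Pow(Add(r, Mul(-4, c)), -1))) = Mul(-4, Mul(Pow(Add(r, Mul(-4, c)), -1), Add(c, r))) = Mul(-4, Pow(Add(r, Mul(-4, c)), -1), Add(c, r)))
Function('a')(C) = Mul(2, C, Add(Rational(48, 7), C)) (Function('a')(C) = Mul(Add(C, Rational(48, 7)), Add(C, C)) = Mul(Add(Rational(48, 7), C), Mul(2, C)) = Mul(2, C, Add(Rational(48, 7), C)))
Mul(Function('a')(Function('G')(0, 4)), -232) = Mul(Mul(Rational(2, 7), Mul(4, Pow(Add(Mul(-1, 4), Mul(4, 0)), -1), Add(0, 4)), Add(48, Mul(7, Mul(4, Pow(Add(Mul(-1, 4), Mul(4, 0)), -1), Add(0, 4))))), -232) = Mul(Mul(Rational(2, 7), Mul(4, Pow(Add(-4, 0), -1), 4), Add(48, Mul(7, Mul(4, Pow(Add(-4, 0), -1), 4)))), -232) = Mul(Mul(Rational(2, 7), Mul(4, Pow(-4, -1), 4), Add(48, Mul(7, Mul(4, Pow(-4, -1), 4)))), -232) = Mul(Mul(Rational(2, 7), Mul(4, Rational(-1, 4), 4), Add(48, Mul(7, Mul(4, Rational(-1, 4), 4)))), -232) = Mul(Mul(Rational(2, 7), -4, Add(48, Mul(7, -4))), -232) = Mul(Mul(Rational(2, 7), -4, Add(48, -28)), -232) = Mul(Mul(Rational(2, 7), -4, 20), -232) = Mul(Rational(-160, 7), -232) = Rational(37120, 7)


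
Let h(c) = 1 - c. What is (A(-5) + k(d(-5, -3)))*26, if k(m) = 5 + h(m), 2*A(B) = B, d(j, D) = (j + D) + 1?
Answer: 273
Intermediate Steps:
d(j, D) = 1 + D + j (d(j, D) = (D + j) + 1 = 1 + D + j)
A(B) = B/2
k(m) = 6 - m (k(m) = 5 + (1 - m) = 6 - m)
(A(-5) + k(d(-5, -3)))*26 = ((½)*(-5) + (6 - (1 - 3 - 5)))*26 = (-5/2 + (6 - 1*(-7)))*26 = (-5/2 + (6 + 7))*26 = (-5/2 + 13)*26 = (21/2)*26 = 273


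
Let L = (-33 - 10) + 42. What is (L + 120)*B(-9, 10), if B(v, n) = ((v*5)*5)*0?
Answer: 0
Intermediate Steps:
L = -1 (L = -43 + 42 = -1)
B(v, n) = 0 (B(v, n) = ((5*v)*5)*0 = (25*v)*0 = 0)
(L + 120)*B(-9, 10) = (-1 + 120)*0 = 119*0 = 0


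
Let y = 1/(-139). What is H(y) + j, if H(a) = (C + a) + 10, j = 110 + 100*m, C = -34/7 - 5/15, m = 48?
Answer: 14346308/2919 ≈ 4914.8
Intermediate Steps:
C = -109/21 (C = -34*⅐ - 5*1/15 = -34/7 - ⅓ = -109/21 ≈ -5.1905)
y = -1/139 ≈ -0.0071942
j = 4910 (j = 110 + 100*48 = 110 + 4800 = 4910)
H(a) = 101/21 + a (H(a) = (-109/21 + a) + 10 = 101/21 + a)
H(y) + j = (101/21 - 1/139) + 4910 = 14018/2919 + 4910 = 14346308/2919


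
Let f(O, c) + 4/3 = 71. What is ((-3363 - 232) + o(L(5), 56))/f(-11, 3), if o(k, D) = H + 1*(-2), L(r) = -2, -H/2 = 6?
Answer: -10827/209 ≈ -51.804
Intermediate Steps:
H = -12 (H = -2*6 = -12)
f(O, c) = 209/3 (f(O, c) = -4/3 + 71 = 209/3)
o(k, D) = -14 (o(k, D) = -12 + 1*(-2) = -12 - 2 = -14)
((-3363 - 232) + o(L(5), 56))/f(-11, 3) = ((-3363 - 232) - 14)/(209/3) = (-3595 - 14)*(3/209) = -3609*3/209 = -10827/209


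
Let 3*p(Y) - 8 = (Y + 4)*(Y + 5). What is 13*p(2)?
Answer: 650/3 ≈ 216.67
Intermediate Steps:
p(Y) = 8/3 + (4 + Y)*(5 + Y)/3 (p(Y) = 8/3 + ((Y + 4)*(Y + 5))/3 = 8/3 + ((4 + Y)*(5 + Y))/3 = 8/3 + (4 + Y)*(5 + Y)/3)
13*p(2) = 13*(28/3 + 3*2 + (⅓)*2²) = 13*(28/3 + 6 + (⅓)*4) = 13*(28/3 + 6 + 4/3) = 13*(50/3) = 650/3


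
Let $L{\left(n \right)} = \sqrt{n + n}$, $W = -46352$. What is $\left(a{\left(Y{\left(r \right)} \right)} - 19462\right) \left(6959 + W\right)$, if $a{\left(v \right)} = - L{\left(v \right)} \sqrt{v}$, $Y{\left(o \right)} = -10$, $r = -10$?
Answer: $766666566 - 393930 \sqrt{2} \approx 7.6611 \cdot 10^{8}$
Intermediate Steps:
$L{\left(n \right)} = \sqrt{2} \sqrt{n}$ ($L{\left(n \right)} = \sqrt{2 n} = \sqrt{2} \sqrt{n}$)
$a{\left(v \right)} = - v \sqrt{2}$ ($a{\left(v \right)} = - \sqrt{2} \sqrt{v} \sqrt{v} = - v \sqrt{2}$)
$\left(a{\left(Y{\left(r \right)} \right)} - 19462\right) \left(6959 + W\right) = \left(\left(-1\right) \left(-10\right) \sqrt{2} - 19462\right) \left(6959 - 46352\right) = \left(10 \sqrt{2} - 19462\right) \left(-39393\right) = \left(-19462 + 10 \sqrt{2}\right) \left(-39393\right) = 766666566 - 393930 \sqrt{2}$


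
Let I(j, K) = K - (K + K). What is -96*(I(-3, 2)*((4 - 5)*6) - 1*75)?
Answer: 6048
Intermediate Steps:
I(j, K) = -K (I(j, K) = K - 2*K = -K)
-96*(I(-3, 2)*((4 - 5)*6) - 1*75) = -96*((-1*2)*((4 - 5)*6) - 1*75) = -96*(-(-2)*6 - 75) = -96*(-2*(-6) - 75) = -96*(12 - 75) = -96*(-63) = 6048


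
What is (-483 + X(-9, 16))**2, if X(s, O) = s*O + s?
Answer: 404496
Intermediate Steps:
X(s, O) = s + O*s (X(s, O) = O*s + s = s + O*s)
(-483 + X(-9, 16))**2 = (-483 - 9*(1 + 16))**2 = (-483 - 9*17)**2 = (-483 - 153)**2 = (-636)**2 = 404496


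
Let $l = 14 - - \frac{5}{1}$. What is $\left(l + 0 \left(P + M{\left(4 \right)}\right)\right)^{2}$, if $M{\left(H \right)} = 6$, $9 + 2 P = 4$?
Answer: $361$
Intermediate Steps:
$P = - \frac{5}{2}$ ($P = - \frac{9}{2} + \frac{1}{2} \cdot 4 = - \frac{9}{2} + 2 = - \frac{5}{2} \approx -2.5$)
$l = 19$ ($l = 14 - \left(-5\right) 1 = 14 - -5 = 14 + 5 = 19$)
$\left(l + 0 \left(P + M{\left(4 \right)}\right)\right)^{2} = \left(19 + 0 \left(- \frac{5}{2} + 6\right)\right)^{2} = \left(19 + 0 \cdot \frac{7}{2}\right)^{2} = \left(19 + 0\right)^{2} = 19^{2} = 361$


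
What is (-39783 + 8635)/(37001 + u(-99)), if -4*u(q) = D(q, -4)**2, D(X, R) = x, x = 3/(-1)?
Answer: -124592/147995 ≈ -0.84187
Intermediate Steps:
x = -3 (x = 3*(-1) = -3)
D(X, R) = -3
u(q) = -9/4 (u(q) = -1/4*(-3)**2 = -1/4*9 = -9/4)
(-39783 + 8635)/(37001 + u(-99)) = (-39783 + 8635)/(37001 - 9/4) = -31148/147995/4 = -31148*4/147995 = -124592/147995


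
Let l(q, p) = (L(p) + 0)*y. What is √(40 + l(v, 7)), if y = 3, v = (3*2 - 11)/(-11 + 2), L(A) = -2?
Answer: √34 ≈ 5.8309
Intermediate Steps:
v = 5/9 (v = (6 - 11)/(-9) = -5*(-⅑) = 5/9 ≈ 0.55556)
l(q, p) = -6 (l(q, p) = (-2 + 0)*3 = -2*3 = -6)
√(40 + l(v, 7)) = √(40 - 6) = √34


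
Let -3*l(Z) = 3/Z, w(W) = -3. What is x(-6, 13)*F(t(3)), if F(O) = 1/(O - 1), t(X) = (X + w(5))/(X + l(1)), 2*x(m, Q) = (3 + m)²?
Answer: -9/2 ≈ -4.5000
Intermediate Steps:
l(Z) = -1/Z
x(m, Q) = (3 + m)²/2
t(X) = (-3 + X)/(-1 + X) (t(X) = (X - 3)/(X - 1/1) = (-3 + X)/(X - 1*1) = (-3 + X)/(X - 1) = (-3 + X)/(-1 + X))
F(O) = 1/(-1 + O)
x(-6, 13)*F(t(3)) = ((3 - 6)²/2)/(-1 + (-3 + 3)/(-1 + 3)) = ((½)*(-3)²)/(-1 + 0/2) = ((½)*9)/(-1 + (½)*0) = 9/(2*(-1 + 0)) = (9/2)/(-1) = (9/2)*(-1) = -9/2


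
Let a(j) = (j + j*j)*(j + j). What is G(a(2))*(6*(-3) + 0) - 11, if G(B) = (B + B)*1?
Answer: -875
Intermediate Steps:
a(j) = 2*j*(j + j²) (a(j) = (j + j²)*(2*j) = 2*j*(j + j²))
G(B) = 2*B (G(B) = (2*B)*1 = 2*B)
G(a(2))*(6*(-3) + 0) - 11 = (2*(2*2²*(1 + 2)))*(6*(-3) + 0) - 11 = (2*(2*4*3))*(-18 + 0) - 11 = (2*24)*(-18) - 11 = 48*(-18) - 11 = -864 - 11 = -875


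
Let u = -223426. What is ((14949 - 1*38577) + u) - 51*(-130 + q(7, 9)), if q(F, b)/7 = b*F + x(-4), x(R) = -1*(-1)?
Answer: -263272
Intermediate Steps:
x(R) = 1
q(F, b) = 7 + 7*F*b (q(F, b) = 7*(b*F + 1) = 7*(F*b + 1) = 7*(1 + F*b) = 7 + 7*F*b)
((14949 - 1*38577) + u) - 51*(-130 + q(7, 9)) = ((14949 - 1*38577) - 223426) - 51*(-130 + (7 + 7*7*9)) = ((14949 - 38577) - 223426) - 51*(-130 + (7 + 441)) = (-23628 - 223426) - 51*(-130 + 448) = -247054 - 51*318 = -247054 - 16218 = -263272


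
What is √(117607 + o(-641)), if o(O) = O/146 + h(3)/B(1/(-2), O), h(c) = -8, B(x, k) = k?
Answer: √1030003677944554/93586 ≈ 342.93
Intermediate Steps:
o(O) = -8/O + O/146 (o(O) = O/146 - 8/O = -8/O + O/146)
√(117607 + o(-641)) = √(117607 + (-8/(-641) + (1/146)*(-641))) = √(117607 + (-8*(-1/641) - 641/146)) = √(117607 + (8/641 - 641/146)) = √(117607 - 409713/93586) = √(11005958989/93586) = √1030003677944554/93586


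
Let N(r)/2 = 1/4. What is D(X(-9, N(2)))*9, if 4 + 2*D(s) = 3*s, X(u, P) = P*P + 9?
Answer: 855/8 ≈ 106.88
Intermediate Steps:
N(r) = ½ (N(r) = 2/4 = 2*(¼) = ½)
X(u, P) = 9 + P² (X(u, P) = P² + 9 = 9 + P²)
D(s) = -2 + 3*s/2 (D(s) = -2 + (3*s)/2 = -2 + 3*s/2)
D(X(-9, N(2)))*9 = (-2 + 3*(9 + (½)²)/2)*9 = (-2 + 3*(9 + ¼)/2)*9 = (-2 + (3/2)*(37/4))*9 = (-2 + 111/8)*9 = (95/8)*9 = 855/8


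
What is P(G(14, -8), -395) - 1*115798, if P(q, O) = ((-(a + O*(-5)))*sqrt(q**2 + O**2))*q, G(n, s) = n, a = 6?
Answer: -115798 - 27734*sqrt(156221) ≈ -1.1078e+7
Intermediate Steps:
P(q, O) = q*sqrt(O**2 + q**2)*(-6 + 5*O) (P(q, O) = ((-(6 + O*(-5)))*sqrt(q**2 + O**2))*q = ((-(6 - 5*O))*sqrt(O**2 + q**2))*q = ((-6 + 5*O)*sqrt(O**2 + q**2))*q = (sqrt(O**2 + q**2)*(-6 + 5*O))*q = q*sqrt(O**2 + q**2)*(-6 + 5*O))
P(G(14, -8), -395) - 1*115798 = 14*sqrt((-395)**2 + 14**2)*(-6 + 5*(-395)) - 1*115798 = 14*sqrt(156025 + 196)*(-6 - 1975) - 115798 = 14*sqrt(156221)*(-1981) - 115798 = -27734*sqrt(156221) - 115798 = -115798 - 27734*sqrt(156221)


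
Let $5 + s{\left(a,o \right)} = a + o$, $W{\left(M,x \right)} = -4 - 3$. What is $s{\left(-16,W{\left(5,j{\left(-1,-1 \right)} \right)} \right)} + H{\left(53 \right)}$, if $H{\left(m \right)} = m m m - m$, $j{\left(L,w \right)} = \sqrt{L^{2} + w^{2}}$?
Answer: $148796$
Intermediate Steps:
$W{\left(M,x \right)} = -7$ ($W{\left(M,x \right)} = -4 - 3 = -7$)
$s{\left(a,o \right)} = -5 + a + o$ ($s{\left(a,o \right)} = -5 + \left(a + o\right) = -5 + a + o$)
$H{\left(m \right)} = m^{3} - m$ ($H{\left(m \right)} = m^{2} m - m = m^{3} - m$)
$s{\left(-16,W{\left(5,j{\left(-1,-1 \right)} \right)} \right)} + H{\left(53 \right)} = \left(-5 - 16 - 7\right) + \left(53^{3} - 53\right) = -28 + \left(148877 - 53\right) = -28 + 148824 = 148796$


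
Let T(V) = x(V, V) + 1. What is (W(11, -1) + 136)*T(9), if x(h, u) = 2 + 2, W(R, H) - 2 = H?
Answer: 685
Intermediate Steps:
W(R, H) = 2 + H
x(h, u) = 4
T(V) = 5 (T(V) = 4 + 1 = 5)
(W(11, -1) + 136)*T(9) = ((2 - 1) + 136)*5 = (1 + 136)*5 = 137*5 = 685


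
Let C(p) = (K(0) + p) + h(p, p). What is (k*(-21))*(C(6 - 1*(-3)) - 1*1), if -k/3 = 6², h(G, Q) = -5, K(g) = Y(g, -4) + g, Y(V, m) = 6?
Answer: 20412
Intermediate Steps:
K(g) = 6 + g
k = -108 (k = -3*6² = -3*36 = -108)
C(p) = 1 + p (C(p) = ((6 + 0) + p) - 5 = (6 + p) - 5 = 1 + p)
(k*(-21))*(C(6 - 1*(-3)) - 1*1) = (-108*(-21))*((1 + (6 - 1*(-3))) - 1*1) = 2268*((1 + (6 + 3)) - 1) = 2268*((1 + 9) - 1) = 2268*(10 - 1) = 2268*9 = 20412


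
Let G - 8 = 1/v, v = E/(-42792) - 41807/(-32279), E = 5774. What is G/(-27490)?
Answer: -3550573138/11014048545755 ≈ -0.00032237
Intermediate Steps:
v = 801313099/690641484 (v = 5774/(-42792) - 41807/(-32279) = 5774*(-1/42792) - 41807*(-1/32279) = -2887/21396 + 41807/32279 = 801313099/690641484 ≈ 1.1602)
G = 7101146276/801313099 (G = 8 + 1/(801313099/690641484) = 8 + 690641484/801313099 = 7101146276/801313099 ≈ 8.8619)
G/(-27490) = (7101146276/801313099)/(-27490) = (7101146276/801313099)*(-1/27490) = -3550573138/11014048545755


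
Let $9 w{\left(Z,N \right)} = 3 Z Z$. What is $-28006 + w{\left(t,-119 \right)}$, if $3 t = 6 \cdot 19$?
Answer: $- \frac{82574}{3} \approx -27525.0$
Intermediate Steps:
$t = 38$ ($t = \frac{6 \cdot 19}{3} = \frac{1}{3} \cdot 114 = 38$)
$w{\left(Z,N \right)} = \frac{Z^{2}}{3}$ ($w{\left(Z,N \right)} = \frac{3 Z Z}{9} = \frac{3 Z^{2}}{9} = \frac{Z^{2}}{3}$)
$-28006 + w{\left(t,-119 \right)} = -28006 + \frac{38^{2}}{3} = -28006 + \frac{1}{3} \cdot 1444 = -28006 + \frac{1444}{3} = - \frac{82574}{3}$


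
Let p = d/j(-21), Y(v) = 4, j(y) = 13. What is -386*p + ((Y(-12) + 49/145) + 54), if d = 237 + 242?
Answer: -26699663/1885 ≈ -14164.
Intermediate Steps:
d = 479
p = 479/13 ≈ 36.846
-386*p + ((Y(-12) + 49/145) + 54) = -386*479/13 + ((4 + 49/145) + 54) = -184894/13 + ((4 + 49*(1/145)) + 54) = -184894/13 + ((4 + 49/145) + 54) = -184894/13 + (629/145 + 54) = -184894/13 + 8459/145 = -26699663/1885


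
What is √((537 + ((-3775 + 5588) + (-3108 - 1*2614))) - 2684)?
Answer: 2*I*√1514 ≈ 77.82*I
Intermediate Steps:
√((537 + ((-3775 + 5588) + (-3108 - 1*2614))) - 2684) = √((537 + (1813 + (-3108 - 2614))) - 2684) = √((537 + (1813 - 5722)) - 2684) = √((537 - 3909) - 2684) = √(-3372 - 2684) = √(-6056) = 2*I*√1514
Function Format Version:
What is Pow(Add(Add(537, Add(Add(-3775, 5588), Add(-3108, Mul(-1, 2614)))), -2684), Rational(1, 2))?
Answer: Mul(2, I, Pow(1514, Rational(1, 2))) ≈ Mul(77.820, I)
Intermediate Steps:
Pow(Add(Add(537, Add(Add(-3775, 5588), Add(-3108, Mul(-1, 2614)))), -2684), Rational(1, 2)) = Pow(Add(Add(537, Add(1813, Add(-3108, -2614))), -2684), Rational(1, 2)) = Pow(Add(Add(537, Add(1813, -5722)), -2684), Rational(1, 2)) = Pow(Add(Add(537, -3909), -2684), Rational(1, 2)) = Pow(Add(-3372, -2684), Rational(1, 2)) = Pow(-6056, Rational(1, 2)) = Mul(2, I, Pow(1514, Rational(1, 2)))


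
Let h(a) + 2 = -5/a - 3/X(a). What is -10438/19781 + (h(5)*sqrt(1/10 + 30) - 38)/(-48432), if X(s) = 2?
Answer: -252390769/479016696 + 3*sqrt(3010)/322880 ≈ -0.52638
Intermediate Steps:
h(a) = -7/2 - 5/a (h(a) = -2 + (-5/a - 3/2) = -2 + (-3/2 - 5/a) = -7/2 - 5/a)
-10438/19781 + (h(5)*sqrt(1/10 + 30) - 38)/(-48432) = -10438/19781 + ((-7/2 - 5/5)*sqrt(1/10 + 30) - 38)/(-48432) = -10438*1/19781 + ((-7/2 - 5*1/5)*sqrt(1/10 + 30) - 38)*(-1/48432) = -10438/19781 + ((-7/2 - 1)*sqrt(301/10) - 38)*(-1/48432) = -10438/19781 + (-9*sqrt(3010)/20 - 38)*(-1/48432) = -10438/19781 + (-38 - 9*sqrt(3010)/20)*(-1/48432) = -10438/19781 + (19/24216 + 3*sqrt(3010)/322880) = -252390769/479016696 + 3*sqrt(3010)/322880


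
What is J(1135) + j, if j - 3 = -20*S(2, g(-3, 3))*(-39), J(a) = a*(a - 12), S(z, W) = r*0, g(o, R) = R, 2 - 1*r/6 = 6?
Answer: 1274608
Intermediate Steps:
r = -24 (r = 12 - 6*6 = 12 - 36 = -24)
S(z, W) = 0 (S(z, W) = -24*0 = 0)
J(a) = a*(-12 + a)
j = 3 (j = 3 - 20*0*(-39) = 3 + 0*(-39) = 3 + 0 = 3)
J(1135) + j = 1135*(-12 + 1135) + 3 = 1135*1123 + 3 = 1274605 + 3 = 1274608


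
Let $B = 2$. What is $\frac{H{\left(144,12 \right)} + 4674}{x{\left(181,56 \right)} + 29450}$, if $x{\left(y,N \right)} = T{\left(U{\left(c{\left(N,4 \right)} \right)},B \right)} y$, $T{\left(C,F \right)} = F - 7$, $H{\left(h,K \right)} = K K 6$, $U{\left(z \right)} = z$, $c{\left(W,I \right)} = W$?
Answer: $\frac{1846}{9515} \approx 0.19401$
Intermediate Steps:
$H{\left(h,K \right)} = 6 K^{2}$ ($H{\left(h,K \right)} = K^{2} \cdot 6 = 6 K^{2}$)
$T{\left(C,F \right)} = -7 + F$ ($T{\left(C,F \right)} = F - 7 = -7 + F$)
$x{\left(y,N \right)} = - 5 y$ ($x{\left(y,N \right)} = \left(-7 + 2\right) y = - 5 y$)
$\frac{H{\left(144,12 \right)} + 4674}{x{\left(181,56 \right)} + 29450} = \frac{6 \cdot 12^{2} + 4674}{\left(-5\right) 181 + 29450} = \frac{6 \cdot 144 + 4674}{-905 + 29450} = \frac{864 + 4674}{28545} = 5538 \cdot \frac{1}{28545} = \frac{1846}{9515}$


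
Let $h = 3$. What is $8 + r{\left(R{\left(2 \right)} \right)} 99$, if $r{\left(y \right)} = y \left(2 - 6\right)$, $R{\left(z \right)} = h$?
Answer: $-1180$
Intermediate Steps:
$R{\left(z \right)} = 3$
$r{\left(y \right)} = - 4 y$ ($r{\left(y \right)} = y \left(2 - 6\right) = y \left(-4\right) = - 4 y$)
$8 + r{\left(R{\left(2 \right)} \right)} 99 = 8 + \left(-4\right) 3 \cdot 99 = 8 - 1188 = -1180$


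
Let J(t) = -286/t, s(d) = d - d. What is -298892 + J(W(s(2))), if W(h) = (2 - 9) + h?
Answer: -2091958/7 ≈ -2.9885e+5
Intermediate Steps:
s(d) = 0
W(h) = -7 + h
-298892 + J(W(s(2))) = -298892 - 286/(-7 + 0) = -298892 - 286/(-7) = -298892 - 286*(-1/7) = -298892 + 286/7 = -2091958/7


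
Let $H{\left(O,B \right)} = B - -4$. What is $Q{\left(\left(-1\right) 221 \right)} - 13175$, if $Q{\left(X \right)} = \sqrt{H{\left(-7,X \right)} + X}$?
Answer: $-13175 + i \sqrt{438} \approx -13175.0 + 20.928 i$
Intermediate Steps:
$H{\left(O,B \right)} = 4 + B$ ($H{\left(O,B \right)} = B + 4 = 4 + B$)
$Q{\left(X \right)} = \sqrt{4 + 2 X}$ ($Q{\left(X \right)} = \sqrt{\left(4 + X\right) + X} = \sqrt{4 + 2 X}$)
$Q{\left(\left(-1\right) 221 \right)} - 13175 = \sqrt{4 + 2 \left(\left(-1\right) 221\right)} - 13175 = \sqrt{4 + 2 \left(-221\right)} - 13175 = \sqrt{4 - 442} - 13175 = \sqrt{-438} - 13175 = i \sqrt{438} - 13175 = -13175 + i \sqrt{438}$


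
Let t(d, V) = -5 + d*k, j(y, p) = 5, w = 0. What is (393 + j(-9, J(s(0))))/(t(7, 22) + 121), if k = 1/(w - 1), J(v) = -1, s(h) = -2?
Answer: 398/109 ≈ 3.6514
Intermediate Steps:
k = -1 (k = 1/(0 - 1) = 1/(-1) = -1)
t(d, V) = -5 - d (t(d, V) = -5 + d*(-1) = -5 - d)
(393 + j(-9, J(s(0))))/(t(7, 22) + 121) = (393 + 5)/((-5 - 1*7) + 121) = 398/((-5 - 7) + 121) = 398/(-12 + 121) = 398/109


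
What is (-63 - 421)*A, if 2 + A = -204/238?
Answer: 9680/7 ≈ 1382.9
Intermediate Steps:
A = -20/7 (A = -2 - 204/238 = -2 - 204*1/238 = -2 - 6/7 = -20/7 ≈ -2.8571)
(-63 - 421)*A = (-63 - 421)*(-20/7) = -484*(-20/7) = 9680/7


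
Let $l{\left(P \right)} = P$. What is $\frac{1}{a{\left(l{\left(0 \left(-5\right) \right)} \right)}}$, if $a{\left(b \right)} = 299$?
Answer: $\frac{1}{299} \approx 0.0033445$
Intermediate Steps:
$\frac{1}{a{\left(l{\left(0 \left(-5\right) \right)} \right)}} = \frac{1}{299}$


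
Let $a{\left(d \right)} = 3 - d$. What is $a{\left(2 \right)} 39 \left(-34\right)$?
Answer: $-1326$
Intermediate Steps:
$a{\left(2 \right)} 39 \left(-34\right) = \left(3 - 2\right) 39 \left(-34\right) = 1 \cdot 39 \left(-34\right) = 39 \left(-34\right) = -1326$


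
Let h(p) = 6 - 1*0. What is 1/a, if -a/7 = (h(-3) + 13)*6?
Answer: -1/798 ≈ -0.0012531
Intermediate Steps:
h(p) = 6 (h(p) = 6 + 0 = 6)
a = -798 (a = -7*(6 + 13)*6 = -133*6 = -7*114 = -798)
1/a = 1/(-798) = -1/798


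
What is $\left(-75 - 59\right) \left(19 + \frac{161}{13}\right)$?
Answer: $- \frac{54672}{13} \approx -4205.5$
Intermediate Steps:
$\left(-75 - 59\right) \left(19 + \frac{161}{13}\right) = - 134 \left(19 + 161 \cdot \frac{1}{13}\right) = - 134 \left(19 + \frac{161}{13}\right) = \left(-134\right) \frac{408}{13} = - \frac{54672}{13}$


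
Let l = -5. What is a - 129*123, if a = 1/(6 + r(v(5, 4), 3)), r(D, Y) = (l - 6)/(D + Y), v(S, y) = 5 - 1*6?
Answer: -15865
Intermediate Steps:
v(S, y) = -1 (v(S, y) = 5 - 6 = -1)
r(D, Y) = -11/(D + Y) (r(D, Y) = (-5 - 6)/(D + Y) = -11/(D + Y))
a = 2 (a = 1/(6 - 11/(-1 + 3)) = 1/(6 - 11/2) = 1/(½) = 2)
a - 129*123 = 2 - 129*123 = 2 - 15867 = -15865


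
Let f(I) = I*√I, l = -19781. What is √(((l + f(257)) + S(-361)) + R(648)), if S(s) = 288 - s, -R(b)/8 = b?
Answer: √(-24316 + 257*√257) ≈ 142.11*I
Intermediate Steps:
R(b) = -8*b
f(I) = I^(3/2)
√(((l + f(257)) + S(-361)) + R(648)) = √(((-19781 + 257^(3/2)) + (288 - 1*(-361))) - 8*648) = √(((-19781 + 257*√257) + (288 + 361)) - 5184) = √(((-19781 + 257*√257) + 649) - 5184) = √((-19132 + 257*√257) - 5184) = √(-24316 + 257*√257)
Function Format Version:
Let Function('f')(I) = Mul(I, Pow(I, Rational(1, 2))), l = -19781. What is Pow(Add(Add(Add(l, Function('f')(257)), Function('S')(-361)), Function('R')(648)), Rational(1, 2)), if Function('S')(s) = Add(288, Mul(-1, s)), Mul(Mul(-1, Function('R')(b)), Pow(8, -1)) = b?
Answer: Pow(Add(-24316, Mul(257, Pow(257, Rational(1, 2)))), Rational(1, 2)) ≈ Mul(142.11, I)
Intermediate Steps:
Function('R')(b) = Mul(-8, b)
Function('f')(I) = Pow(I, Rational(3, 2))
Pow(Add(Add(Add(l, Function('f')(257)), Function('S')(-361)), Function('R')(648)), Rational(1, 2)) = Pow(Add(Add(Add(-19781, Pow(257, Rational(3, 2))), Add(288, Mul(-1, -361))), Mul(-8, 648)), Rational(1, 2)) = Pow(Add(Add(Add(-19781, Mul(257, Pow(257, Rational(1, 2)))), Add(288, 361)), -5184), Rational(1, 2)) = Pow(Add(Add(Add(-19781, Mul(257, Pow(257, Rational(1, 2)))), 649), -5184), Rational(1, 2)) = Pow(Add(Add(-19132, Mul(257, Pow(257, Rational(1, 2)))), -5184), Rational(1, 2)) = Pow(Add(-24316, Mul(257, Pow(257, Rational(1, 2)))), Rational(1, 2))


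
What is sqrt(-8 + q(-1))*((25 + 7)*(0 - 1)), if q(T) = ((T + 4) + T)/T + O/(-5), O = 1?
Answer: -32*I*sqrt(255)/5 ≈ -102.2*I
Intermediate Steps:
q(T) = -1/5 + (4 + 2*T)/T (q(T) = ((T + 4) + T)/T + 1/(-5) = ((4 + T) + T)/T + 1*(-1/5) = (4 + 2*T)/T - 1/5 = -1/5 + (4 + 2*T)/T)
sqrt(-8 + q(-1))*((25 + 7)*(0 - 1)) = sqrt(-8 + (9/5 + 4/(-1)))*((25 + 7)*(0 - 1)) = sqrt(-8 + (9/5 + 4*(-1)))*(32*(-1)) = sqrt(-8 + (9/5 - 4))*(-32) = sqrt(-8 - 11/5)*(-32) = sqrt(-51/5)*(-32) = (I*sqrt(255)/5)*(-32) = -32*I*sqrt(255)/5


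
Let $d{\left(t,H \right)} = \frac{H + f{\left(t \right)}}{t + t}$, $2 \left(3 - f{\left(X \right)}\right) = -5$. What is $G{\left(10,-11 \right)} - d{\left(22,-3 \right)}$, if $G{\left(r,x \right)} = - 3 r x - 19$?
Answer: $\frac{27363}{88} \approx 310.94$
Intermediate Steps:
$f{\left(X \right)} = \frac{11}{2}$ ($f{\left(X \right)} = 3 - - \frac{5}{2} = 3 + \frac{5}{2} = \frac{11}{2}$)
$G{\left(r,x \right)} = -19 - 3 r x$ ($G{\left(r,x \right)} = - 3 r x - 19 = -19 - 3 r x$)
$d{\left(t,H \right)} = \frac{\frac{11}{2} + H}{2 t}$ ($d{\left(t,H \right)} = \frac{H + \frac{11}{2}}{t + t} = \frac{\frac{11}{2} + H}{2 t}$)
$G{\left(10,-11 \right)} - d{\left(22,-3 \right)} = \left(-19 - 30 \left(-11\right)\right) - \frac{11 + 2 \left(-3\right)}{4 \cdot 22} = \left(-19 + 330\right) - \frac{1}{4} \cdot \frac{1}{22} \left(11 - 6\right) = 311 - \frac{1}{4} \cdot \frac{1}{22} \cdot 5 = 311 - \frac{5}{88} = \frac{27363}{88}$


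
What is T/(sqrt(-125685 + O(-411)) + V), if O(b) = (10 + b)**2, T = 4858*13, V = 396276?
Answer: 6256603626/39258658265 - 31577*sqrt(8779)/39258658265 ≈ 0.15929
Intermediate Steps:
T = 63154
T/(sqrt(-125685 + O(-411)) + V) = 63154/(sqrt(-125685 + (10 - 411)**2) + 396276) = 63154/(sqrt(-125685 + (-401)**2) + 396276) = 63154/(sqrt(-125685 + 160801) + 396276) = 63154/(sqrt(35116) + 396276) = 63154/(2*sqrt(8779) + 396276) = 63154/(396276 + 2*sqrt(8779))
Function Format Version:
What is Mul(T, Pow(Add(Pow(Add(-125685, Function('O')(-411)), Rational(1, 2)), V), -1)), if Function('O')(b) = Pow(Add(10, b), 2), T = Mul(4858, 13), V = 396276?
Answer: Add(Rational(6256603626, 39258658265), Mul(Rational(-31577, 39258658265), Pow(8779, Rational(1, 2)))) ≈ 0.15929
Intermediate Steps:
T = 63154
Mul(T, Pow(Add(Pow(Add(-125685, Function('O')(-411)), Rational(1, 2)), V), -1)) = Mul(63154, Pow(Add(Pow(Add(-125685, Pow(Add(10, -411), 2)), Rational(1, 2)), 396276), -1)) = Mul(63154, Pow(Add(Pow(Add(-125685, Pow(-401, 2)), Rational(1, 2)), 396276), -1)) = Mul(63154, Pow(Add(Pow(Add(-125685, 160801), Rational(1, 2)), 396276), -1)) = Mul(63154, Pow(Add(Pow(35116, Rational(1, 2)), 396276), -1)) = Mul(63154, Pow(Add(Mul(2, Pow(8779, Rational(1, 2))), 396276), -1)) = Mul(63154, Pow(Add(396276, Mul(2, Pow(8779, Rational(1, 2)))), -1))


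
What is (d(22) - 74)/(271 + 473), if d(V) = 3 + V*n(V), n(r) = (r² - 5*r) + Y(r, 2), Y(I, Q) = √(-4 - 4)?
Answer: 2719/248 + 11*I*√2/186 ≈ 10.964 + 0.083636*I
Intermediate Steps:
Y(I, Q) = 2*I*√2 (Y(I, Q) = √(-8) = 2*I*√2)
n(r) = r² - 5*r + 2*I*√2 (n(r) = (r² - 5*r) + 2*I*√2 = r² - 5*r + 2*I*√2)
d(V) = 3 + V*(V² - 5*V + 2*I*√2)
(d(22) - 74)/(271 + 473) = ((3 + 22*(22² - 5*22 + 2*I*√2)) - 74)/(271 + 473) = ((3 + 22*(484 - 110 + 2*I*√2)) - 74)/744 = ((3 + 22*(374 + 2*I*√2)) - 74)*(1/744) = ((3 + (8228 + 44*I*√2)) - 74)*(1/744) = ((8231 + 44*I*√2) - 74)*(1/744) = (8157 + 44*I*√2)*(1/744) = 2719/248 + 11*I*√2/186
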